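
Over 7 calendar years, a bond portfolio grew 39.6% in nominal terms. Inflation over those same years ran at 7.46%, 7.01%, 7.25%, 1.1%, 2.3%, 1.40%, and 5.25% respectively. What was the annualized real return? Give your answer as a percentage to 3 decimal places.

0.360%

Cumulative inflation factor: 1.0746 × 1.0701 × 1.0725 × 1.011 × 1.023 × 1.0140 × 1.0525 ≈ 1.36130.
Nominal growth factor: 1.39600. Real growth factor = 1.39600 / 1.36130 ≈ 1.02549.
Annualized: 1.02549^(1/7) − 1 ≈ 0.00360.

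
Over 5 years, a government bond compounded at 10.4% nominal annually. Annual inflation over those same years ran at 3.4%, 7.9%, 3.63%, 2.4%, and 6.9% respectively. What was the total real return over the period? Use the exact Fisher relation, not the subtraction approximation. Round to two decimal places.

Cumulative inflation factor: 1.034 × 1.079 × 1.0363 × 1.024 × 1.069 ≈ 1.26563.
Nominal growth factor: 1.64001. Real growth factor = 1.64001 / 1.26563 ≈ 1.29581.
Total real return ≈ 29.5807%.

29.58%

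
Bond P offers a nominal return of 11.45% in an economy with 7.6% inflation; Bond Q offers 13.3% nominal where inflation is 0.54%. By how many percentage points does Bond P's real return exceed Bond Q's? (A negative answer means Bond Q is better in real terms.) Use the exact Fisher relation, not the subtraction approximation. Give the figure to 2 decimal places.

-9.11

Bond P real return: 1.1145/1.076 − 1 = 3.578%.
Bond Q real return: 1.133/1.0054 − 1 = 12.691%.
Difference: 3.578 − 12.691 = -9.113 pp.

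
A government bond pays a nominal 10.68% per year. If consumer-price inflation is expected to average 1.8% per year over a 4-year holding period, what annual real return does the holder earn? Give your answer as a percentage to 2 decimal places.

8.72%

With constant rates the annual real return is the same each year: (1+10.68%)/(1+1.8%) − 1 = 0.08723.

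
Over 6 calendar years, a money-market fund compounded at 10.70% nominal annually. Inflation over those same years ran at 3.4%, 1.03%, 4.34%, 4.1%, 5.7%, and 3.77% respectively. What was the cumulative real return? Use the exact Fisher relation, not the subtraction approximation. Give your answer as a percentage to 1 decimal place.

47.9%

Cumulative inflation factor: 1.034 × 1.0103 × 1.0434 × 1.041 × 1.057 × 1.0377 ≈ 1.24457.
Nominal growth factor: 1.84029. Real growth factor = 1.84029 / 1.24457 ≈ 1.47865.
Total real return ≈ 47.8654%.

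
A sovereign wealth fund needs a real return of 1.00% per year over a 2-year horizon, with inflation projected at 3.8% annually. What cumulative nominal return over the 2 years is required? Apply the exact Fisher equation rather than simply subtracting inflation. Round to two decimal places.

9.91%

Required annual nominal rate: (1+1.00%)(1+3.8%) − 1 = 4.838%.
Cumulative over 2 years: (1 + 0.04838)^2 − 1 ≈ 0.09910.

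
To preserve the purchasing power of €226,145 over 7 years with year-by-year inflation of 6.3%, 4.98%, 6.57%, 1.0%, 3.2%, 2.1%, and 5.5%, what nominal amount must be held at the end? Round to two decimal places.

€301,954.19

Cumulative price-level factor: 1.063 × 1.0498 × 1.0657 × 1.010 × 1.032 × 1.021 × 1.055 ≈ 1.3352238203.
The nominal amount required is €226,145 scaled up by that factor.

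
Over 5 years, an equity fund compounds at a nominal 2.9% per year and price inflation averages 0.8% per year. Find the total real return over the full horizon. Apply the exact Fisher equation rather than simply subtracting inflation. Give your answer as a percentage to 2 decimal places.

10.86%

The annual real rate is (1+2.9%)/(1+0.8%) − 1 = 2.0833%.
Compounded over 5 years: (1 + 0.020833)^5 − 1 ≈ 0.10860.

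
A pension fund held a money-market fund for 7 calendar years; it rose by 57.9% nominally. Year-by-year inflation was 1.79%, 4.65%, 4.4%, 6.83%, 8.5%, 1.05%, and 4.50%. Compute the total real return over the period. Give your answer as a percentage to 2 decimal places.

Cumulative inflation factor: 1.0179 × 1.0465 × 1.044 × 1.0683 × 1.085 × 1.0105 × 1.0450 ≈ 1.36120.
Nominal growth factor: 1.57900. Real growth factor = 1.57900 / 1.36120 ≈ 1.16001.
Total real return ≈ 16.0010%.

16.00%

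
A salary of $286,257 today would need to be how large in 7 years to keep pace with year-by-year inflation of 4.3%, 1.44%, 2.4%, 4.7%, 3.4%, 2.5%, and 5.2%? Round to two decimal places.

$362,039.91

Cumulative price-level factor: 1.043 × 1.0144 × 1.024 × 1.047 × 1.034 × 1.025 × 1.052 ≈ 1.2647373121.
Multiplying $286,257 by the price-level factor gives the future nominal sum.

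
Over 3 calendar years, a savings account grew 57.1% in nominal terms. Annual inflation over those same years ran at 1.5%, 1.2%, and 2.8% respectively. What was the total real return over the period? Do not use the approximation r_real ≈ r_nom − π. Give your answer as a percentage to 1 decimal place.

Cumulative inflation factor: 1.015 × 1.012 × 1.028 ≈ 1.05594.
Nominal growth factor: 1.57100. Real growth factor = 1.57100 / 1.05594 ≈ 1.48777.
Total real return ≈ 48.7772%.

48.8%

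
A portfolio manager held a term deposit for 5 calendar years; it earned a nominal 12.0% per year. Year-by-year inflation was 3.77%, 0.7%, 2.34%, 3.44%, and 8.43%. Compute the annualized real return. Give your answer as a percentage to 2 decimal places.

Cumulative inflation factor: 1.0377 × 1.007 × 1.0234 × 1.0344 × 1.0843 ≈ 1.19946.
Nominal growth factor: 1.76234. Real growth factor = 1.76234 / 1.19946 ≈ 1.46928.
Annualized: 1.46928^(1/5) − 1 ≈ 0.07999.

8.00%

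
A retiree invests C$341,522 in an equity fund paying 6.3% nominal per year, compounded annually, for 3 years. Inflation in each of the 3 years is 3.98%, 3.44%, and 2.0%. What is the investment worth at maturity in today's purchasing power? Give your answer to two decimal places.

C$373,921.11

Nominal value at maturity: C$341,522 × (1 + 6.3%)^3 ≈ C$410,221.56.
Price-level factor over 3 years: 1.0398 × 1.0344 × 1.020 = 1.0970805024.
The maturity value deflated by that factor is the answer in today's purchasing power.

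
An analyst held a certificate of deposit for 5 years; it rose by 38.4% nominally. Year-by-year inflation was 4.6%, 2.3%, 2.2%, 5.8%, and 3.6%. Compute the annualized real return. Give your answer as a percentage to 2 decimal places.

Cumulative inflation factor: 1.046 × 1.023 × 1.022 × 1.058 × 1.036 ≈ 1.19868.
Nominal growth factor: 1.38400. Real growth factor = 1.38400 / 1.19868 ≈ 1.15460.
Annualized: 1.15460^(1/5) − 1 ≈ 0.02917.

2.92%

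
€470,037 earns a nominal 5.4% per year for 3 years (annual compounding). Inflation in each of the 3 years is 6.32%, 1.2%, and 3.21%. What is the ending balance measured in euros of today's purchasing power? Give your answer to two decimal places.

Nominal value at maturity: €470,037 × (1 + 5.4%)^3 ≈ €550,368.89.
Price-level factor over 3 years: 1.0632 × 1.012 × 1.0321 ≈ 1.1104966646.
The maturity value deflated by that factor is the answer in today's purchasing power.

€495,606.07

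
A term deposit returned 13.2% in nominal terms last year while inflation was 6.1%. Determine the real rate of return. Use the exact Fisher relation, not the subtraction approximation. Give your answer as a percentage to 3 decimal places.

6.692%

Real return via the Fisher equation: (1 + 13.2%)/(1 + 6.1%) − 1 = 1.132/1.061 − 1 ≈ 0.06692.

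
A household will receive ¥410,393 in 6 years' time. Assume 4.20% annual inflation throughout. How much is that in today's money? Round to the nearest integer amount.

Price-level factor over 6 years: (1 + 4.20%)^6 ≈ 1.2799892251.
Purchasing power today: ¥410,393 divided by that factor.

¥320,622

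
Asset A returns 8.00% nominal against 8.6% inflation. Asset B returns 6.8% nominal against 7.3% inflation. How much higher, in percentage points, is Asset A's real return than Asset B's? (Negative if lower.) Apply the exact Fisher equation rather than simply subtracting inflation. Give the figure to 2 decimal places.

Asset A real return: 1.0800/1.086 − 1 = -0.552%.
Asset B real return: 1.068/1.073 − 1 = -0.466%.
Difference: -0.552 − (-0.466) = -0.086 pp.

-0.09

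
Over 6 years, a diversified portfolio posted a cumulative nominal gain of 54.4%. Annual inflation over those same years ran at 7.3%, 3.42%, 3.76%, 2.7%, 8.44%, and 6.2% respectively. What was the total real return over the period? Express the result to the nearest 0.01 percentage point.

13.38%

Cumulative inflation factor: 1.073 × 1.0342 × 1.0376 × 1.027 × 1.0844 × 1.062 ≈ 1.36182.
Nominal growth factor: 1.54400. Real growth factor = 1.54400 / 1.36182 ≈ 1.13378.
Total real return ≈ 13.3780%.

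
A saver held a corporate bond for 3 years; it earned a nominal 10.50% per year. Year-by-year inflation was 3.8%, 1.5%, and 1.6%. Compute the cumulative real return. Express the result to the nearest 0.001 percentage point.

26.046%

Cumulative inflation factor: 1.038 × 1.015 × 1.016 ≈ 1.07043.
Nominal growth factor: 1.34923. Real growth factor = 1.34923 / 1.07043 ≈ 1.26046.
Total real return ≈ 26.0462%.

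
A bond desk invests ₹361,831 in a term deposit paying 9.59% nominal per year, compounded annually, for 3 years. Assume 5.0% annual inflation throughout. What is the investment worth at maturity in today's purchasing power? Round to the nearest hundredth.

Nominal value at maturity: ₹361,831 × (1 + 9.59%)^3 ≈ ₹476,231.98.
Price-level factor over 3 years: (1 + 5.0%)^3 = 1.157625.
The maturity value deflated by that factor is the answer in today's purchasing power.

₹411,387.09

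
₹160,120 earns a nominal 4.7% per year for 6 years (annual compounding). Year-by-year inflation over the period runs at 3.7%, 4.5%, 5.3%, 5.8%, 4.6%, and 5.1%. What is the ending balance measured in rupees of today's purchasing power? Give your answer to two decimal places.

Nominal value at maturity: ₹160,120 × (1 + 4.7%)^6 ≈ ₹210,923.84.
Price-level factor over 6 years: 1.037 × 1.045 × 1.053 × 1.058 × 1.046 × 1.051 ≈ 1.3272217382.
The maturity value deflated by that factor is the answer in today's purchasing power.

₹158,921.33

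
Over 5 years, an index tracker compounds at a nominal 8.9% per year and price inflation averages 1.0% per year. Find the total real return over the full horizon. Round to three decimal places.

The annual real rate is (1+8.9%)/(1+1.0%) − 1 = 7.8218%.
Compounded over 5 years: (1 + 0.078218)^5 − 1 ≈ 0.45724.

45.724%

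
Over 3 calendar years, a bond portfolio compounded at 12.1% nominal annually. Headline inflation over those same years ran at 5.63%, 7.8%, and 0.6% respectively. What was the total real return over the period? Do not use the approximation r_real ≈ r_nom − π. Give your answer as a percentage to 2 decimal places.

22.97%

Cumulative inflation factor: 1.0563 × 1.078 × 1.006 ≈ 1.14552.
Nominal growth factor: 1.40869. Real growth factor = 1.40869 / 1.14552 ≈ 1.22974.
Total real return ≈ 22.9739%.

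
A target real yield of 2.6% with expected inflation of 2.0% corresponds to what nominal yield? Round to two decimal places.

4.65%

By the Fisher equation, 1 + r_nom = (1 + 2.6%)(1 + 2.0%) = 1.026 × 1.020 = 1.04652.
So r_nom = 4.652%.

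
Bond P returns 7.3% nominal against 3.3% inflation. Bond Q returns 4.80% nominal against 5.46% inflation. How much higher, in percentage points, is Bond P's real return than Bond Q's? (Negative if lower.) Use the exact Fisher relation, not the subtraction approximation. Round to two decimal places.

Bond P real return: 1.073/1.033 − 1 = 3.872%.
Bond Q real return: 1.0480/1.0546 − 1 = -0.626%.
Difference: 3.872 − (-0.626) = 4.498 pp.

4.50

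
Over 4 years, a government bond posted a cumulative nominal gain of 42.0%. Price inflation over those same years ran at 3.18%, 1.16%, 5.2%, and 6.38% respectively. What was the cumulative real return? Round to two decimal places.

Cumulative inflation factor: 1.0318 × 1.0116 × 1.052 × 1.0638 ≈ 1.16810.
Nominal growth factor: 1.42000. Real growth factor = 1.42000 / 1.16810 ≈ 1.21565.
Total real return ≈ 21.5649%.

21.56%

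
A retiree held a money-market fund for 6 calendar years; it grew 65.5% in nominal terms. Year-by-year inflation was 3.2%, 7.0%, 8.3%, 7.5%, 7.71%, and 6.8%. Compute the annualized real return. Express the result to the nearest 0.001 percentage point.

Cumulative inflation factor: 1.032 × 1.070 × 1.083 × 1.075 × 1.0771 × 1.068 ≈ 1.47886.
Nominal growth factor: 1.65500. Real growth factor = 1.65500 / 1.47886 ≈ 1.11910.
Annualized: 1.11910^(1/6) − 1 ≈ 0.01893.

1.893%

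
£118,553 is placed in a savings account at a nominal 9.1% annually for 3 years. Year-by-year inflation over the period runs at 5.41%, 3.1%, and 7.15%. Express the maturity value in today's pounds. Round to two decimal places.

Nominal value at maturity: £118,553 × (1 + 9.1%)^3 ≈ £153,952.52.
Price-level factor over 3 years: 1.0541 × 1.031 × 1.0715 ≈ 1.1644816627.
The maturity value deflated by that factor is the answer in today's purchasing power.

£132,206.91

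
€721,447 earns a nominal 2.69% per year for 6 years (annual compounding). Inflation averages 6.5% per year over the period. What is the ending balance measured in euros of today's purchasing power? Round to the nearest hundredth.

€579,796.66

Nominal value at maturity: €721,447 × (1 + 2.69%)^6 ≈ €846,005.83.
Price-level factor over 6 years: (1 + 6.5%)^6 ≈ 1.4591422965.
The maturity value deflated by that factor is the answer in today's purchasing power.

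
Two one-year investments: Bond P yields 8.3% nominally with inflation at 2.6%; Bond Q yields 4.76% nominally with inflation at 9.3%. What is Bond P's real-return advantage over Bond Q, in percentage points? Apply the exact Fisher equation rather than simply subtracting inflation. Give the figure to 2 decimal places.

Bond P real return: 1.083/1.026 − 1 = 5.556%.
Bond Q real return: 1.0476/1.093 − 1 = -4.154%.
Difference: 5.556 − (-4.154) = 9.710 pp.

9.71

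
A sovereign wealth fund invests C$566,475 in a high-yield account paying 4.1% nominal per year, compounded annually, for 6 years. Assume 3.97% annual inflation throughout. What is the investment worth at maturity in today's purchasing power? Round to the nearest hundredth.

Nominal value at maturity: C$566,475 × (1 + 4.1%)^6 ≈ C$720,916.76.
Price-level factor over 6 years: (1 + 3.97%)^6 ≈ 1.2631306220.
Dividing the nominal maturity value by the price-level factor gives the value in today's money.

C$570,738.09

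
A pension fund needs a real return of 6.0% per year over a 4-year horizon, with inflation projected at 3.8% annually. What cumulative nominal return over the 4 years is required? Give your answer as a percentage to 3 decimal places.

46.559%

Required annual nominal rate: (1+6.0%)(1+3.8%) − 1 = 10.028%.
Cumulative over 4 years: (1 + 0.10028)^4 − 1 ≈ 0.46559.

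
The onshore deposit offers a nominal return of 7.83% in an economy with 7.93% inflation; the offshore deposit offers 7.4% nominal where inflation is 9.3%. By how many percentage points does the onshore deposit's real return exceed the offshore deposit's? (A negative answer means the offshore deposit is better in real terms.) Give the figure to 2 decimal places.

1.65

The onshore deposit real return: 1.0783/1.0793 − 1 = -0.093%.
The offshore deposit real return: 1.074/1.093 − 1 = -1.738%.
Difference: -0.093 − (-1.738) = 1.645 pp.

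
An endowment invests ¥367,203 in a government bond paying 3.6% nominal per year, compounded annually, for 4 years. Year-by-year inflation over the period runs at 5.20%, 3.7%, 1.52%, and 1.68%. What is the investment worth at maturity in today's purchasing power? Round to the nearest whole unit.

¥375,633

Nominal value at maturity: ¥367,203 × (1 + 3.6%)^4 ≈ ¥423,005.
Price-level factor over 4 years: 1.0520 × 1.037 × 1.0152 × 1.0168 ≈ 1.1261121464.
The maturity value deflated by that factor is the answer in today's purchasing power.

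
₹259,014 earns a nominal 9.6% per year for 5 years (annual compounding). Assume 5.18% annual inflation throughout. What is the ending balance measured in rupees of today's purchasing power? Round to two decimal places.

Nominal value at maturity: ₹259,014 × (1 + 9.6%)^5 ≈ ₹409,615.15.
Price-level factor over 5 years: (1 + 5.18%)^5 ≈ 1.2872586902.
Dividing the nominal maturity value by the price-level factor gives the value in today's money.

₹318,207.33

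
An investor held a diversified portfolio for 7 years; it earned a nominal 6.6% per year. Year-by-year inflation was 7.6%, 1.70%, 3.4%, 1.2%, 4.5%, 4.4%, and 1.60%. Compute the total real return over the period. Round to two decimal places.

Cumulative inflation factor: 1.076 × 1.0170 × 1.034 × 1.012 × 1.045 × 1.044 × 1.0160 ≈ 1.26924.
Nominal growth factor: 1.56423. Real growth factor = 1.56423 / 1.26924 ≈ 1.23241.
Total real return ≈ 23.2411%.

23.24%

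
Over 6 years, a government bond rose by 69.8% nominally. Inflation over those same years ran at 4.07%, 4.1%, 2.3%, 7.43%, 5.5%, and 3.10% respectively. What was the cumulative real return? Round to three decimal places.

Cumulative inflation factor: 1.0407 × 1.041 × 1.023 × 1.0743 × 1.055 × 1.0310 ≈ 1.29506.
Nominal growth factor: 1.69800. Real growth factor = 1.69800 / 1.29506 ≈ 1.31114.
Total real return ≈ 31.1140%.

31.114%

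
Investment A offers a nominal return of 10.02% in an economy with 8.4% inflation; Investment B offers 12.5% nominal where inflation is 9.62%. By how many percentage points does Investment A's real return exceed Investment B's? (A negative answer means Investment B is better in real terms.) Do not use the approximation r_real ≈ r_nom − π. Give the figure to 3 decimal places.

-1.133

Investment A real return: 1.1002/1.084 − 1 = 1.4945%.
Investment B real return: 1.125/1.0962 − 1 = 2.6273%.
Difference: 1.4945 − 2.6273 = -1.1328 pp.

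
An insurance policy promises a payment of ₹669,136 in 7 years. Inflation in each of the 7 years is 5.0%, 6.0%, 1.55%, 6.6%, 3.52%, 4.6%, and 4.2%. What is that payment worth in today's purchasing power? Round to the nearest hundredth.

Price-level factor over 7 years: 1.050 × 1.060 × 1.0155 × 1.066 × 1.0352 × 1.046 × 1.042 ≈ 1.3594272262.
Purchasing power today: ₹669,136 divided by that factor.

₹492,219.07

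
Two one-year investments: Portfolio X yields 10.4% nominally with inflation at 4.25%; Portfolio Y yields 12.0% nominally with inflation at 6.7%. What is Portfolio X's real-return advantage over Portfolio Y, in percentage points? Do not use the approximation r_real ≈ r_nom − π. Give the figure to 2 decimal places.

Portfolio X real return: 1.104/1.0425 − 1 = 5.899%.
Portfolio Y real return: 1.120/1.067 − 1 = 4.967%.
Difference: 5.899 − 4.967 = 0.932 pp.

0.93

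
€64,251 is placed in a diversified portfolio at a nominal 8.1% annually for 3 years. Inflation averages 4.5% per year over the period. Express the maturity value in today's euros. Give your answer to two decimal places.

€71,122.68

Nominal value at maturity: €64,251 × (1 + 8.1%)^3 ≈ €81,162.79.
Price-level factor over 3 years: (1 + 4.5%)^3 = 1.141166125.
The maturity value deflated by that factor is the answer in today's purchasing power.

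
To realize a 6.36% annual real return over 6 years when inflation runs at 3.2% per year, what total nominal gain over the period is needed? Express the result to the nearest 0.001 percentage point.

Required annual nominal rate: (1+6.36%)(1+3.2%) − 1 = 9.76352%.
Cumulative over 6 years: (1 + 0.0976352)^6 − 1 ≈ 0.74883.

74.883%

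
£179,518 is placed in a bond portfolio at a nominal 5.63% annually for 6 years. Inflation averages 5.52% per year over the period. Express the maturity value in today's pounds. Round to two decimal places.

Nominal value at maturity: £179,518 × (1 + 5.63%)^6 ≈ £249,362.81.
Price-level factor over 6 years: (1 + 5.52%)^6 ≈ 1.3804119023.
Dividing the nominal maturity value by the price-level factor gives the value in today's money.

£180,643.77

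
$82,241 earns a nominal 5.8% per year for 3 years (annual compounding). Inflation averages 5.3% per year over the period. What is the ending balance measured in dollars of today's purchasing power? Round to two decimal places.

$83,418.10

Nominal value at maturity: $82,241 × (1 + 5.8%)^3 ≈ $97,396.96.
Price-level factor over 3 years: (1 + 5.3%)^3 = 1.167575877.
The maturity value deflated by that factor is the answer in today's purchasing power.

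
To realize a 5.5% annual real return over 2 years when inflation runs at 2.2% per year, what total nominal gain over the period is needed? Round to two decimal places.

Required annual nominal rate: (1+5.5%)(1+2.2%) − 1 = 7.821%.
Cumulative over 2 years: (1 + 0.07821)^2 − 1 ≈ 0.16254.

16.25%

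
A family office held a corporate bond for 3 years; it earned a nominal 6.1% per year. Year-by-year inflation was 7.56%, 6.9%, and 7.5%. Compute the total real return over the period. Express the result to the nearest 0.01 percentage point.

Cumulative inflation factor: 1.0756 × 1.069 × 1.075 ≈ 1.23605.
Nominal growth factor: 1.19439. Real growth factor = 1.19439 / 1.23605 ≈ 0.96629.
Total real return ≈ -3.3706%.

-3.37%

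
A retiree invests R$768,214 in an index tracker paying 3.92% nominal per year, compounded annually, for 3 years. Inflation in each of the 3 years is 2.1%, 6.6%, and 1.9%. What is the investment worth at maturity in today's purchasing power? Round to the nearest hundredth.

R$777,360.56

Nominal value at maturity: R$768,214 × (1 + 3.92%)^3 ≈ R$862,143.65.
Price-level factor over 3 years: 1.021 × 1.066 × 1.019 = 1.109065334.
The maturity value deflated by that factor is the answer in today's purchasing power.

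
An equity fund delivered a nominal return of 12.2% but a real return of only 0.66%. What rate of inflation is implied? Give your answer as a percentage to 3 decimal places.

11.464%

From (1+r_nom) = (1+r_real)(1+π), we get 1+π = (1 + 12.2%)/(1 + 0.66%) = 1.122/1.0066 ≈ 1.11464.
So π ≈ 11.4643%.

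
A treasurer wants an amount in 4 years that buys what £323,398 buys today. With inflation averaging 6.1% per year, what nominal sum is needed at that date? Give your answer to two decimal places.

Cumulative price-level factor: (1+6.1%)^4 ≈ 1.2672477698.
Multiplying £323,398 by the price-level factor gives the future nominal sum.

£409,825.39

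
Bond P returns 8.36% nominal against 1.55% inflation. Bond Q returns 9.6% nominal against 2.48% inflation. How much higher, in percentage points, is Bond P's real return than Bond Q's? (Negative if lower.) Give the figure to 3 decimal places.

Bond P real return: 1.0836/1.0155 − 1 = 6.7061%.
Bond Q real return: 1.096/1.0248 − 1 = 6.9477%.
Difference: 6.7061 − 6.9477 = -0.2416 pp.

-0.242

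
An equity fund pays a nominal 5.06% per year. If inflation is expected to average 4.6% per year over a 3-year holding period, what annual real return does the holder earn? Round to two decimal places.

With constant rates the annual real return is the same each year: (1+5.06%)/(1+4.6%) − 1 = 0.00440.

0.44%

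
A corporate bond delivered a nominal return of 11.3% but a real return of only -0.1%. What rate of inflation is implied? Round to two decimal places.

From (1+r_nom) = (1+r_real)(1+π), we get 1+π = (1 + 11.3%)/(1 − 0.1%) = 1.113/0.999 ≈ 1.11411.
So π ≈ 11.4114%.

11.41%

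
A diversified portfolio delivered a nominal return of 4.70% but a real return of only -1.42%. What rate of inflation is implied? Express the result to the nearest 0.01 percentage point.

From (1+r_nom) = (1+r_real)(1+π), we get 1+π = (1 + 4.70%)/(1 − 1.42%) = 1.0470/0.9858 ≈ 1.06208.
So π ≈ 6.2082%.

6.21%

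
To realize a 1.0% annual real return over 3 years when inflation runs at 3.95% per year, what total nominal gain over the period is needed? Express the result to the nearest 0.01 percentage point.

Required annual nominal rate: (1+1.0%)(1+3.95%) − 1 = 4.9895%.
Cumulative over 3 years: (1 + 0.049895)^3 − 1 ≈ 0.15728.

15.73%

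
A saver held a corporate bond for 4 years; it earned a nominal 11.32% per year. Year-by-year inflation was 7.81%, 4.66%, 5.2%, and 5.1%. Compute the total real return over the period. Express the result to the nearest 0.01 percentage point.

23.09%

Cumulative inflation factor: 1.0781 × 1.0466 × 1.052 × 1.051 ≈ 1.24755.
Nominal growth factor: 1.53565. Real growth factor = 1.53565 / 1.24755 ≈ 1.23093.
Total real return ≈ 23.0933%.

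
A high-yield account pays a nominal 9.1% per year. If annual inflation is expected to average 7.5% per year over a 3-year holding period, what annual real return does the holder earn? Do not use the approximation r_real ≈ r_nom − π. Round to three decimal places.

With constant rates the annual real return is the same each year: (1+9.1%)/(1+7.5%) − 1 = 0.01488.

1.488%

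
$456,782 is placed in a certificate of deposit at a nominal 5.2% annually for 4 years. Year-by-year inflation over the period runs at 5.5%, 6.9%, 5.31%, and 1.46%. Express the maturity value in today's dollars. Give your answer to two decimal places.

$464,277.15

Nominal value at maturity: $456,782 × (1 + 5.2%)^4 ≈ $559,463.74.
Price-level factor over 4 years: 1.055 × 1.069 × 1.0531 × 1.0146 ≈ 1.2050210559.
Dividing the nominal maturity value by the price-level factor gives the value in today's money.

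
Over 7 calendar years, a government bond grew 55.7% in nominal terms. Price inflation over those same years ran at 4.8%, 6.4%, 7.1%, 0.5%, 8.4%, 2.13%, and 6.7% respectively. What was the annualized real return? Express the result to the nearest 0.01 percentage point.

1.35%

Cumulative inflation factor: 1.048 × 1.064 × 1.071 × 1.005 × 1.084 × 1.0213 × 1.067 ≈ 1.41777.
Nominal growth factor: 1.55700. Real growth factor = 1.55700 / 1.41777 ≈ 1.09820.
Annualized: 1.09820^(1/7) − 1 ≈ 0.01347.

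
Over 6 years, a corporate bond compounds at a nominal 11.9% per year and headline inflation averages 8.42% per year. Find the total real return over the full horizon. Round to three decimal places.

20.872%

The annual real rate is (1+11.9%)/(1+8.42%) − 1 = 3.2097%.
Compounded over 6 years: (1 + 0.032097)^6 − 1 ≈ 0.20872.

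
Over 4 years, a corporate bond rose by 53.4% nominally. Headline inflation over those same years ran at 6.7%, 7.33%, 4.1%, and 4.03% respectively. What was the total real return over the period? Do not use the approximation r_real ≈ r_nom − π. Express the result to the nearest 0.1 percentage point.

23.7%

Cumulative inflation factor: 1.067 × 1.0733 × 1.041 × 1.0403 ≈ 1.24021.
Nominal growth factor: 1.53400. Real growth factor = 1.53400 / 1.24021 ≈ 1.23689.
Total real return ≈ 23.6888%.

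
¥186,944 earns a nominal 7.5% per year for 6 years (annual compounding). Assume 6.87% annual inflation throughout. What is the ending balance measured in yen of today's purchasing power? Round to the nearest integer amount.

¥193,654

Nominal value at maturity: ¥186,944 × (1 + 7.5%)^6 ≈ ¥288,511.
Price-level factor over 6 years: (1 + 6.87%)^6 ≈ 1.4898236232.
Dividing the nominal maturity value by the price-level factor gives the value in today's money.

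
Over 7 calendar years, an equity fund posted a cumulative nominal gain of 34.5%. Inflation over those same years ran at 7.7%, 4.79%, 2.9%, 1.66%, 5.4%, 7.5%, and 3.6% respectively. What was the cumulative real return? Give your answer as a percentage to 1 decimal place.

Cumulative inflation factor: 1.077 × 1.0479 × 1.029 × 1.0166 × 1.054 × 1.075 × 1.036 ≈ 1.38583.
Nominal growth factor: 1.34500. Real growth factor = 1.34500 / 1.38583 ≈ 0.97054.
Total real return ≈ -2.9462%.

-2.9%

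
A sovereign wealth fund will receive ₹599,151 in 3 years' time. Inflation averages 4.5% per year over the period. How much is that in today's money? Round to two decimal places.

₹525,033.99

Price-level factor over 3 years: (1 + 4.5%)^3 = 1.141166125.
Purchasing power today: ₹599,151 divided by that factor.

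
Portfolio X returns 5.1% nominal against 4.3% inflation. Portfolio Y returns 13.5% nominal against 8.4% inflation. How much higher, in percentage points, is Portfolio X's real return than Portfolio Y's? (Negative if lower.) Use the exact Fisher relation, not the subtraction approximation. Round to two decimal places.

Portfolio X real return: 1.051/1.043 − 1 = 0.767%.
Portfolio Y real return: 1.135/1.084 − 1 = 4.705%.
Difference: 0.767 − 4.705 = -3.938 pp.

-3.94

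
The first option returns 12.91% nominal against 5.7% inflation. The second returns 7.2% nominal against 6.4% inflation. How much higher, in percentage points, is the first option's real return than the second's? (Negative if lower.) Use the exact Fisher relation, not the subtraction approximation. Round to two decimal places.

6.07

The first option real return: 1.1291/1.057 − 1 = 6.821%.
The second real return: 1.072/1.064 − 1 = 0.752%.
Difference: 6.821 − 0.752 = 6.069 pp.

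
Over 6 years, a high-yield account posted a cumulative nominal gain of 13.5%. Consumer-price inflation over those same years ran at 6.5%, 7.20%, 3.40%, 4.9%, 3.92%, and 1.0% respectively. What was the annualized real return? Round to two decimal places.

-2.23%

Cumulative inflation factor: 1.065 × 1.0720 × 1.0340 × 1.049 × 1.0392 × 1.010 ≈ 1.29975.
Nominal growth factor: 1.13500. Real growth factor = 1.13500 / 1.29975 ≈ 0.87324.
Annualized: 0.87324^(1/6) − 1 ≈ -0.02234.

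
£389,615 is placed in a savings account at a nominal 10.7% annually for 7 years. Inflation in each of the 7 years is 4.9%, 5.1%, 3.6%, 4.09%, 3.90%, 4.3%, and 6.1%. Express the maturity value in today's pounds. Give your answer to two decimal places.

Nominal value at maturity: £389,615 × (1 + 10.7%)^7 ≈ £793,723.09.
Price-level factor over 7 years: 1.049 × 1.051 × 1.036 × 1.0409 × 1.0390 × 1.043 × 1.061 ≈ 1.3669801495.
Dividing the nominal maturity value by the price-level factor gives the value in today's money.

£580,639.81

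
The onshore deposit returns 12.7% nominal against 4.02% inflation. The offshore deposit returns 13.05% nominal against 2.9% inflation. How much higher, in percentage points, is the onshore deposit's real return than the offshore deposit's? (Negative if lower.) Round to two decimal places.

-1.52

The onshore deposit real return: 1.127/1.0402 − 1 = 8.345%.
The offshore deposit real return: 1.1305/1.029 − 1 = 9.864%.
Difference: 8.345 − 9.864 = -1.519 pp.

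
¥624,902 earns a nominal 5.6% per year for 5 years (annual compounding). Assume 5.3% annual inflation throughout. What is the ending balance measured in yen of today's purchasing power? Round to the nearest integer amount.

¥633,855

Nominal value at maturity: ¥624,902 × (1 + 5.6%)^5 ≈ ¥820,600.
Price-level factor over 5 years: (1 + 5.3%)^5 ≈ 1.2946186406.
The maturity value deflated by that factor is the answer in today's purchasing power.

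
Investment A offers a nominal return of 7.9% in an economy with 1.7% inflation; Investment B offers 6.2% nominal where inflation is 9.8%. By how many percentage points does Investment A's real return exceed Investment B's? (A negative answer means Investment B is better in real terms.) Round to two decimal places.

Investment A real return: 1.079/1.017 − 1 = 6.096%.
Investment B real return: 1.062/1.098 − 1 = -3.279%.
Difference: 6.096 − (-3.279) = 9.375 pp.

9.38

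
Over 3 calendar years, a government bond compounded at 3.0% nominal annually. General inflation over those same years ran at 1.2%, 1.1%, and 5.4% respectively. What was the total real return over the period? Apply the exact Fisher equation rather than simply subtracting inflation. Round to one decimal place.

Cumulative inflation factor: 1.012 × 1.011 × 1.054 ≈ 1.07838.
Nominal growth factor: 1.09273. Real growth factor = 1.09273 / 1.07838 ≈ 1.01330.
Total real return ≈ 1.3303%.

1.3%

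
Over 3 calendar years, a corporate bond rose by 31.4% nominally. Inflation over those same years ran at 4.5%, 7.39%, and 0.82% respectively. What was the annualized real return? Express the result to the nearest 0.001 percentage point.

5.113%

Cumulative inflation factor: 1.045 × 1.0739 × 1.0082 ≈ 1.13143.
Nominal growth factor: 1.31400. Real growth factor = 1.31400 / 1.13143 ≈ 1.16136.
Annualized: 1.16136^(1/3) − 1 ≈ 0.05113.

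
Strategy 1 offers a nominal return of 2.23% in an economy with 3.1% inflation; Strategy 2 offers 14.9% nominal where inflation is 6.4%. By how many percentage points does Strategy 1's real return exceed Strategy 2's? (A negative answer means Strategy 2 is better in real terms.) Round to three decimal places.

-8.833

Strategy 1 real return: 1.0223/1.031 − 1 = -0.8438%.
Strategy 2 real return: 1.149/1.064 − 1 = 7.9887%.
Difference: -0.8438 − 7.9887 = -8.8325 pp.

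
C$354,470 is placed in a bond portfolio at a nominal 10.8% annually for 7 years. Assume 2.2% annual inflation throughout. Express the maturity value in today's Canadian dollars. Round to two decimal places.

Nominal value at maturity: C$354,470 × (1 + 10.8%)^7 ≈ C$726,704.43.
Price-level factor over 7 years: (1 + 2.2%)^7 ≈ 1.1645449880.
The maturity value deflated by that factor is the answer in today's purchasing power.

C$624,024.35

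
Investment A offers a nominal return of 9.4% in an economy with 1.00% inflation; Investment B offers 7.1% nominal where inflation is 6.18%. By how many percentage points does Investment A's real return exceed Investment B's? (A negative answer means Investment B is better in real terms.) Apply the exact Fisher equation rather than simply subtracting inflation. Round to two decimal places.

7.45

Investment A real return: 1.094/1.0100 − 1 = 8.317%.
Investment B real return: 1.071/1.0618 − 1 = 0.866%.
Difference: 8.317 − 0.866 = 7.451 pp.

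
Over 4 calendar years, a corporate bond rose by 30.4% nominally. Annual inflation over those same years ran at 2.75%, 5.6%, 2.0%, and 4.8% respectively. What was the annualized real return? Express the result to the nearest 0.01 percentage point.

Cumulative inflation factor: 1.0275 × 1.056 × 1.020 × 1.048 ≈ 1.15986.
Nominal growth factor: 1.30400. Real growth factor = 1.30400 / 1.15986 ≈ 1.12427.
Annualized: 1.12427^(1/4) − 1 ≈ 0.02972.

2.97%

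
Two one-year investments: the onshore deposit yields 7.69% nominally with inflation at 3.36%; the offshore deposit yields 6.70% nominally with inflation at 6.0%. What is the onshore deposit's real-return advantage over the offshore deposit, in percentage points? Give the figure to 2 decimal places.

3.53

The onshore deposit real return: 1.0769/1.0336 − 1 = 4.189%.
The offshore deposit real return: 1.0670/1.060 − 1 = 0.660%.
Difference: 4.189 − 0.660 = 3.529 pp.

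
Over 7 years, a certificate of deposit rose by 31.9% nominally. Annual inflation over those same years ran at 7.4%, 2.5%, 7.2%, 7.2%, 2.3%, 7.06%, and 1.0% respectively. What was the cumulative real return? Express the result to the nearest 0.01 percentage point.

Cumulative inflation factor: 1.074 × 1.025 × 1.072 × 1.072 × 1.023 × 1.0706 × 1.010 ≈ 1.39940.
Nominal growth factor: 1.31900. Real growth factor = 1.31900 / 1.39940 ≈ 0.94255.
Total real return ≈ -5.7453%.

-5.75%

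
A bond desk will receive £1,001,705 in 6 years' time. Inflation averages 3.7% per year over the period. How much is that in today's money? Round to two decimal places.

£805,503.26

Price-level factor over 6 years: (1 + 3.7%)^6 ≈ 1.2435765910.
Purchasing power today: £1,001,705 divided by that factor.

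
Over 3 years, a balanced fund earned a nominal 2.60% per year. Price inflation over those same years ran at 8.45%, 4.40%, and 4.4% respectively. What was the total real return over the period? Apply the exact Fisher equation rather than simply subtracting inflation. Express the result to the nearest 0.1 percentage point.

Cumulative inflation factor: 1.0845 × 1.0440 × 1.044 ≈ 1.18204.
Nominal growth factor: 1.08005. Real growth factor = 1.08005 / 1.18204 ≈ 0.91372.
Total real return ≈ -8.6283%.

-8.6%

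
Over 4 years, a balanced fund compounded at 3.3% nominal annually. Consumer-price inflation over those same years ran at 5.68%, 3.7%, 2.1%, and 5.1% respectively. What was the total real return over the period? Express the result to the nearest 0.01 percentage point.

Cumulative inflation factor: 1.0568 × 1.037 × 1.021 × 1.051 ≈ 1.17598.
Nominal growth factor: 1.13868. Real growth factor = 1.13868 / 1.17598 ≈ 0.96828.
Total real return ≈ -3.1719%.

-3.17%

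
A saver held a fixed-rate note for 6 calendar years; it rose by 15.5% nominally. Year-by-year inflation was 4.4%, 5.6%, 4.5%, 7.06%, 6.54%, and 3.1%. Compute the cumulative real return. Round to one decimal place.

Cumulative inflation factor: 1.044 × 1.056 × 1.045 × 1.0706 × 1.0654 × 1.031 ≈ 1.35481.
Nominal growth factor: 1.15500. Real growth factor = 1.15500 / 1.35481 ≈ 0.85252.
Total real return ≈ -14.7484%.

-14.7%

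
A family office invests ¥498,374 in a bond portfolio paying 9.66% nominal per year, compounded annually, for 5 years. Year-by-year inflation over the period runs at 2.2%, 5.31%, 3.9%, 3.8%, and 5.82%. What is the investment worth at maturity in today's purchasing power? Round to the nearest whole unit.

¥643,421

Nominal value at maturity: ¥498,374 × (1 + 9.66%)^5 ≈ ¥790,308.
Price-level factor over 5 years: 1.022 × 1.0531 × 1.039 × 1.038 × 1.0582 ≈ 1.2282907091.
Dividing the nominal maturity value by the price-level factor gives the value in today's money.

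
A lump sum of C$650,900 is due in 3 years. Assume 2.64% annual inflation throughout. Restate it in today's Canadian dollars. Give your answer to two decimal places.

Price-level factor over 3 years: (1 + 2.64%)^3 ≈ 1.0813092797.
Purchasing power today: C$650,900 divided by that factor.

C$601,955.44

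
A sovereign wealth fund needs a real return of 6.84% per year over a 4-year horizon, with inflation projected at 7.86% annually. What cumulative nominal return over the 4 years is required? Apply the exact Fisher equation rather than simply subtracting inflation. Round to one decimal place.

Required annual nominal rate: (1+6.84%)(1+7.86%) − 1 = 15.237624%.
Cumulative over 4 years: (1 + 0.15237624)^4 − 1 ≈ 0.76351.

76.4%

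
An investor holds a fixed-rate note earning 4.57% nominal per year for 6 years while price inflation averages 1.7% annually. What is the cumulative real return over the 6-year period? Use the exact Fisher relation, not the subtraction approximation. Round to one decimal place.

The annual real rate is (1+4.57%)/(1+1.7%) − 1 = 2.8220%.
Compounded over 6 years: (1 + 0.028220)^6 − 1 ≈ 0.18173.

18.2%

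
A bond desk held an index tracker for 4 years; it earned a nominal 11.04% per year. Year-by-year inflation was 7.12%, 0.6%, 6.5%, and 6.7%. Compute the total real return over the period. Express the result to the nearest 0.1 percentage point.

24.1%

Cumulative inflation factor: 1.0712 × 1.006 × 1.065 × 1.067 ≈ 1.22457.
Nominal growth factor: 1.52026. Real growth factor = 1.52026 / 1.22457 ≈ 1.24147.
Total real return ≈ 24.1467%.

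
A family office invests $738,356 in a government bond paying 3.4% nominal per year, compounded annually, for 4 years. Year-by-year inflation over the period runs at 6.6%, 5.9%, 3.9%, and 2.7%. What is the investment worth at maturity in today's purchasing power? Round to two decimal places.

Nominal value at maturity: $738,356 × (1 + 3.4%)^4 ≈ $844,010.72.
Price-level factor over 4 years: 1.066 × 1.059 × 1.039 × 1.027 ≈ 1.2045897294.
The maturity value deflated by that factor is the answer in today's purchasing power.

$700,662.39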